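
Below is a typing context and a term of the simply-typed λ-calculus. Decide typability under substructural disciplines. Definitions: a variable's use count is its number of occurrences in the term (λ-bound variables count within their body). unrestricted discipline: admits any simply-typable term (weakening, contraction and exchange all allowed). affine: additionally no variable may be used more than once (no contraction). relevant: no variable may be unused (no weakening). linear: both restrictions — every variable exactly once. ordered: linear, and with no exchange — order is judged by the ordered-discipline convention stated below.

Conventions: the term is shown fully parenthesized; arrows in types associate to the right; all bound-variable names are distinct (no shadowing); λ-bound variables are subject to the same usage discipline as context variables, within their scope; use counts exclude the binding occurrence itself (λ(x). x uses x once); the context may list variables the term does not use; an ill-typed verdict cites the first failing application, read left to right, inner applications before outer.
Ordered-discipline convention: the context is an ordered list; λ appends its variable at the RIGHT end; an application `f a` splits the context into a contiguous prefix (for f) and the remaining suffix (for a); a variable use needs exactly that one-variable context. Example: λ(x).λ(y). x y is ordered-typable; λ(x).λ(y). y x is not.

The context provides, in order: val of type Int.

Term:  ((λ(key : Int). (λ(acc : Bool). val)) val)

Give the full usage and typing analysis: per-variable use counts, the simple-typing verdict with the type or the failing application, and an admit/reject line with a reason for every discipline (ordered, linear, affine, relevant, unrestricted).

usage: val: 2×; key (bound): 0×; acc (bound): 0×
left-to-right use order: val, val
typing: the term checks, with type Bool -> Int
ordered ✗ (val ×2 used more than once (contraction); needs weakening: key, acc unused)
linear ✗ (val ×2 used more than once (contraction); needs weakening: key, acc unused)
affine ✗ (val ×2 used more than once (contraction))
relevant ✗ (needs weakening: key, acc unused)
unrestricted ✓ (typability at Bool -> Int is all that's needed)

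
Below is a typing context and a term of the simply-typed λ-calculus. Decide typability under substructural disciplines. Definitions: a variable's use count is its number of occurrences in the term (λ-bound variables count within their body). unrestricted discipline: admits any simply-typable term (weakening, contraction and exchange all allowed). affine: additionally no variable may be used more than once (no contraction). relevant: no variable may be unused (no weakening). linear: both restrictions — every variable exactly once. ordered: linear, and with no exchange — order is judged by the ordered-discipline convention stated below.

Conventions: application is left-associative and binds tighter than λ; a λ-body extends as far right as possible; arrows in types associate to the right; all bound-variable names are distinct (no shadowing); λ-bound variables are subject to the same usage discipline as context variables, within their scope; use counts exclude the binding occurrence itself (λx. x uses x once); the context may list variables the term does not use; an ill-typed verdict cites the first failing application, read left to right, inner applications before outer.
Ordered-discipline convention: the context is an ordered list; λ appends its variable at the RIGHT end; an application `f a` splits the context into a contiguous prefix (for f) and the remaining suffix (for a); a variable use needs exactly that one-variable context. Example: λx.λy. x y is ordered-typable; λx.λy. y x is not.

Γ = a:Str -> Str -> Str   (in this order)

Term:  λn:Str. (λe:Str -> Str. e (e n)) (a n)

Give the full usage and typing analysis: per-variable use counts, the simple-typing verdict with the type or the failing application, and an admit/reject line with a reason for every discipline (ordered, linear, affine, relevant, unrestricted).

use counts: a: 1; n (λ-bound): 2; e (λ-bound): 2
left-to-right use order: e, e, n, a, n
typing: ✓ — Str -> Str
ordered ✗ (repeated use of n ×2, e ×2)
linear ✗ (repeated use of n ×2, e ×2)
affine ✗ (repeated use of n ×2, e ×2)
relevant ✓ (none of a, n, e goes unused)
unrestricted ✓ (simply typable at Str -> Str; W, C, E all held)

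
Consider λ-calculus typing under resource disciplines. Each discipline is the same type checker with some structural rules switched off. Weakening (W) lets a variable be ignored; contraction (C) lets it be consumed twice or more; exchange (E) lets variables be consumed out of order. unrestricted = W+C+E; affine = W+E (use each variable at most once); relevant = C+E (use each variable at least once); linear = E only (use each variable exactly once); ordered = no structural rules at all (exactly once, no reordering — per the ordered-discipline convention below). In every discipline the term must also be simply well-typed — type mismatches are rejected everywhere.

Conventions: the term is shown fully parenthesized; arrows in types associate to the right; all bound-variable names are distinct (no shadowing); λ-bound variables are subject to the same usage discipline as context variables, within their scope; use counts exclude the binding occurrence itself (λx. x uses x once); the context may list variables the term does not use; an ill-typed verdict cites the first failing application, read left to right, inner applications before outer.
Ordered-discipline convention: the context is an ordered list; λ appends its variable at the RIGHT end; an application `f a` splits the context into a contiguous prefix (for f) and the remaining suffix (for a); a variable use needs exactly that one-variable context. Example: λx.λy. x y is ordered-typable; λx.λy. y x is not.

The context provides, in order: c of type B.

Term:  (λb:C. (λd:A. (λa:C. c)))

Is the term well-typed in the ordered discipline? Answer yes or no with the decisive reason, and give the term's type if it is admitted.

no — b, d, a never used (weakening)
counts: c: 1, b (bound): 0, d (bound): 0, a (bound): 0
use order (left to right): c
typing: ✓ — C -> A -> C -> B
all disciplines: ordered ✗, linear ✗, affine ✓, relevant ✗, unrestricted ✓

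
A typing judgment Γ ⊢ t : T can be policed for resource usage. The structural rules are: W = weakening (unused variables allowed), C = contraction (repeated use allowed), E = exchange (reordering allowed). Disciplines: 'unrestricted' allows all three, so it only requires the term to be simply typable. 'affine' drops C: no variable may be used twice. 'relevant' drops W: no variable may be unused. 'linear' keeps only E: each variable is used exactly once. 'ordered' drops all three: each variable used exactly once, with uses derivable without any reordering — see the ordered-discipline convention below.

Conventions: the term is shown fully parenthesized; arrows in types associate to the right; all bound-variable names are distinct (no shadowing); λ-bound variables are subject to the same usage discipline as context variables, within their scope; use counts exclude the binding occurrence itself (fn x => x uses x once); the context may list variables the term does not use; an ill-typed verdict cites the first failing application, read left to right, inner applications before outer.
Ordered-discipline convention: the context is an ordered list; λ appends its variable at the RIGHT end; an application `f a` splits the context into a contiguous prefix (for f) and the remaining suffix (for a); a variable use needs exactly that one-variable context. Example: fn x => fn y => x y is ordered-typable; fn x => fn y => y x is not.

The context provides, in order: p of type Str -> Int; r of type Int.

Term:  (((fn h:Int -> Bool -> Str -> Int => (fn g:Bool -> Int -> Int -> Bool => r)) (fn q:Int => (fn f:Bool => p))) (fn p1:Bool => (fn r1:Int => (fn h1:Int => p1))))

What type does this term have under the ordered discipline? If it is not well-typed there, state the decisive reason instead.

not well-typed under ordered — unused: h, g, q, f, r1, h1 — weakening required
counts: p=1, r=1, h (bound)=0, g (bound)=0, q (bound)=0, f (bound)=0, p1 (bound)=1, r1 (bound)=0, h1 (bound)=0
use order (left to right): r, p, p1
typing: the term checks, with type Int
all disciplines: ordered ✗ · linear ✗ · affine ✓ · relevant ✗ · unrestricted ✓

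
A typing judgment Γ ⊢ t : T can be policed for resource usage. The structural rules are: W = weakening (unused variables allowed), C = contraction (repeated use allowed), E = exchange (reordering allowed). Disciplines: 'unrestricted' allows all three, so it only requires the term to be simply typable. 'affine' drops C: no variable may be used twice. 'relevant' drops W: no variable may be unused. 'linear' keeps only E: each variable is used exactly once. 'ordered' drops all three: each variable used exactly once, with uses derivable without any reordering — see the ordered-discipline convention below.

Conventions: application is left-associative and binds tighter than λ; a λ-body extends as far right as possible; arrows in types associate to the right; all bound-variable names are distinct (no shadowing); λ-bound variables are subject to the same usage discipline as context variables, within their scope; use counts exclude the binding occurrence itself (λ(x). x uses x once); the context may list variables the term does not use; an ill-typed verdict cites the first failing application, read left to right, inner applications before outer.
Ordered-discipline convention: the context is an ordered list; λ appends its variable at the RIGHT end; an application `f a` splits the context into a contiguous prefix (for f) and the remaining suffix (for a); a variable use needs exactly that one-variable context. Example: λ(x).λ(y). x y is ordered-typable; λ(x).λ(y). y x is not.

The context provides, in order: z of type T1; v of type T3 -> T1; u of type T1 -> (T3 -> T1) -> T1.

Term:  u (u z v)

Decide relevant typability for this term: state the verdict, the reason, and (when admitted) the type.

yes — every one of z, v, u appears; term : (T3 -> T1) -> T1
use counts: z=1; v=1; u=2
use order (left to right): u, u, z, v
typing: well-typed — term : (T3 -> T1) -> T1
per-discipline verdicts: ordered ✗, linear ✗, affine ✗, relevant ✓, unrestricted ✓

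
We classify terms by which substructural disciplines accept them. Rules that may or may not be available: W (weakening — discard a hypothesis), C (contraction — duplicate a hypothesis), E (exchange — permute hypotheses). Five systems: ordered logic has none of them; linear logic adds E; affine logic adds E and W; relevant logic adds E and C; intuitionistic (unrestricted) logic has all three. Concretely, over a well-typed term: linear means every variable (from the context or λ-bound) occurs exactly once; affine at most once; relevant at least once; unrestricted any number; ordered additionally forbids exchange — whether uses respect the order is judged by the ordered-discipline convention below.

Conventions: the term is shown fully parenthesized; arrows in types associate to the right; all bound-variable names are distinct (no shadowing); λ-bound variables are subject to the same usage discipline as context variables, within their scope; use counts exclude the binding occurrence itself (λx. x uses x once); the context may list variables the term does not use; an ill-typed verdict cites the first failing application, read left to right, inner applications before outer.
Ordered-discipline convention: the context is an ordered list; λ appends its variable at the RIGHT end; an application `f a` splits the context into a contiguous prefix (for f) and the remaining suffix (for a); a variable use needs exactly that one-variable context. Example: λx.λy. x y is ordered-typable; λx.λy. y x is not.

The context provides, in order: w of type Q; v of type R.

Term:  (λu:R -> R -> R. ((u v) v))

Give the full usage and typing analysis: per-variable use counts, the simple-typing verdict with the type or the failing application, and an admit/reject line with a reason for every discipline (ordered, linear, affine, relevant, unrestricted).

use counts: w: 0; v: 2; u (λ-bound): 1
order of uses: u, v, v
typing: well-typed at (R -> R -> R) -> R
ordered: ✗ — v ×2 used more than once (contraction); needs weakening: w unused
linear: ✗ — v ×2 used more than once (contraction); needs weakening: w unused
affine: ✗ — v ×2 used more than once (contraction)
relevant: ✗ — needs weakening: w unused
unrestricted: ✓ — type-checks ((R -> R -> R) -> R) and nothing is barred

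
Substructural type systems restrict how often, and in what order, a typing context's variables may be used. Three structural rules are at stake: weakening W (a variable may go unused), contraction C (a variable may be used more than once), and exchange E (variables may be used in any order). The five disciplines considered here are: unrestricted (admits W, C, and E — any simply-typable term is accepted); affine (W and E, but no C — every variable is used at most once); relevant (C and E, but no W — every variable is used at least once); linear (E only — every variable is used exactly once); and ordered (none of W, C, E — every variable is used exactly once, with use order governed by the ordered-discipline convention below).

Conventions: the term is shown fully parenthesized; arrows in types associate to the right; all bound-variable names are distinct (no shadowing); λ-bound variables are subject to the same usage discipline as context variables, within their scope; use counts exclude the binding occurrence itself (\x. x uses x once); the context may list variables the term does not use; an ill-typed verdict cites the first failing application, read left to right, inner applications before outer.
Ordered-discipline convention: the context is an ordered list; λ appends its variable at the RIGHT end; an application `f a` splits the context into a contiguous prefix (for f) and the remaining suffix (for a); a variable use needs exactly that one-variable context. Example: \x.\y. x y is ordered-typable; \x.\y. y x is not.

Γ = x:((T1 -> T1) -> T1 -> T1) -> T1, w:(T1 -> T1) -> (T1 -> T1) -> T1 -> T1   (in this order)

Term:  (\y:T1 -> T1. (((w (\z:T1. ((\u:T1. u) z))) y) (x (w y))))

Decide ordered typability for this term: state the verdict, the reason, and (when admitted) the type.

no — needs contraction — w ×2, y ×2
counts: x: 1; w: 2; y (λ-bound): 2; z (λ-bound): 1; u (λ-bound): 1
use order (left to right): w, u, z, y, x, w, y
typing: well-typed — term : (T1 -> T1) -> T1
summary: ordered ✗, linear ✗, affine ✗, relevant ✓, unrestricted ✓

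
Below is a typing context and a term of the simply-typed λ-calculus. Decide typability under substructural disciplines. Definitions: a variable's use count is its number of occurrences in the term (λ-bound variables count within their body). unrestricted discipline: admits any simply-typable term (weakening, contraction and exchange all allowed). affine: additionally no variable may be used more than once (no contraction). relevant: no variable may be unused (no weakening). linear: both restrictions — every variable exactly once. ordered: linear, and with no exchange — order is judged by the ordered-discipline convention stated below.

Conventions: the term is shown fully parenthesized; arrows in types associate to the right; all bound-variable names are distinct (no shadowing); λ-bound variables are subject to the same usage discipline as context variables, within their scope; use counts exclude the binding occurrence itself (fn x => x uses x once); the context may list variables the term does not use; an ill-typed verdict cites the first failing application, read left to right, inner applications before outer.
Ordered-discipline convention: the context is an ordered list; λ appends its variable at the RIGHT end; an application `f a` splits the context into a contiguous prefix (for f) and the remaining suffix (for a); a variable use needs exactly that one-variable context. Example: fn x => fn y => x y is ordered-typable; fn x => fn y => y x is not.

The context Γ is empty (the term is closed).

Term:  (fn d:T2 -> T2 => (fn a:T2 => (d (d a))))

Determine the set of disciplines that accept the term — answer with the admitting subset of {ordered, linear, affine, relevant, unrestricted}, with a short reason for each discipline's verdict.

admitted by: relevant, unrestricted
variable uses: d (bound): 2×; a (bound): 1×
uses in reading order: d, d, a
typing: well-typed at (T2 -> T2) -> T2 -> T2
ordered: ✗ — needs contraction — d ×2
linear: ✗ — needs contraction — d ×2
affine: ✗ — needs contraction — d ×2
relevant: ✓ — every one of d, a appears
unrestricted: ✓ — well-typed at (T2 -> T2) -> T2 -> T2; no restrictions here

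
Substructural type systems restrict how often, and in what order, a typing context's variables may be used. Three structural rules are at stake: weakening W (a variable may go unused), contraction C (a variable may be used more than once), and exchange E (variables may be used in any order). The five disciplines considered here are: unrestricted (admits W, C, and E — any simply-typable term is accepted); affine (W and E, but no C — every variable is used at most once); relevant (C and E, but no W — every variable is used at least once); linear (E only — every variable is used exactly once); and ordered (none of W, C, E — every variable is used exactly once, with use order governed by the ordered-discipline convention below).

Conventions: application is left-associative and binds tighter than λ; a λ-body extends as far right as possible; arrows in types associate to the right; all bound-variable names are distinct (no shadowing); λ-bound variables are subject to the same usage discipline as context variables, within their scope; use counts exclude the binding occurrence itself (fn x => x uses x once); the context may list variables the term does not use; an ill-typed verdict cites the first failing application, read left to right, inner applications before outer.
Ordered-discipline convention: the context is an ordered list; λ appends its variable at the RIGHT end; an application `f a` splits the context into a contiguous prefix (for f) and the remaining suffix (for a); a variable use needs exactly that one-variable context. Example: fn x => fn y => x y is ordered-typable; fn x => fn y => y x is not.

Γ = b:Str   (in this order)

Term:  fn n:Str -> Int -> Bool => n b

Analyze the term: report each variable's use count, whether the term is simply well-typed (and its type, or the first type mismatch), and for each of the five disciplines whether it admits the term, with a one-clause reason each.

counts: b ×1, n [bound] ×1
order of uses: n, b
typing: the term checks, with type (Str -> Int -> Bool) -> Int -> Bool
ordered ✗ (use order n, b needs exchange)
linear ✓ (single use per variable (b, n))
affine ✓ (no duplicate uses among b, n)
relevant ✓ (at least one use each (b, n))
unrestricted ✓ (well-typed at (Str -> Int -> Bool) -> Int -> Bool; no restrictions here)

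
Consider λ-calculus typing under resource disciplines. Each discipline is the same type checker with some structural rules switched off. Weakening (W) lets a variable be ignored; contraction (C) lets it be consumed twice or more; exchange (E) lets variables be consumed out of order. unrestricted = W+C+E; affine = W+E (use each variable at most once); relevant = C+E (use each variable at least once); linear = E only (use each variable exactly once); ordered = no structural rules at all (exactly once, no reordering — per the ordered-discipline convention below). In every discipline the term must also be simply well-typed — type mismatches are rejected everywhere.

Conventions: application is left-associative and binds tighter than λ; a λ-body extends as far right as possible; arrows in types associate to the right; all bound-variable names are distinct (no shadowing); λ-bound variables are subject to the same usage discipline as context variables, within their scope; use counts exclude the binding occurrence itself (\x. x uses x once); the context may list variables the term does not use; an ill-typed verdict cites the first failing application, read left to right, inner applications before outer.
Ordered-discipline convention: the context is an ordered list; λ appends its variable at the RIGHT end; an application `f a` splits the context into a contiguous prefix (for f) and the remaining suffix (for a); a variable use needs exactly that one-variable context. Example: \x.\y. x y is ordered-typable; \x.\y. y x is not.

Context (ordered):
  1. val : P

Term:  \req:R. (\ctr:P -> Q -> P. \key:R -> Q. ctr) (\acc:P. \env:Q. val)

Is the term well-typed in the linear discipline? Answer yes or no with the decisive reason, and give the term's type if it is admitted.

no — req, key, acc, env never used (weakening)
variable uses: val=1, req (bound)=0, ctr (bound)=1, key (bound)=0, acc (bound)=0, env (bound)=0
left-to-right use order: ctr, val
typing: well-typed at R -> (R -> Q) -> P -> Q -> P
per-discipline verdicts: ordered ✗; linear ✗; affine ✓; relevant ✗; unrestricted ✓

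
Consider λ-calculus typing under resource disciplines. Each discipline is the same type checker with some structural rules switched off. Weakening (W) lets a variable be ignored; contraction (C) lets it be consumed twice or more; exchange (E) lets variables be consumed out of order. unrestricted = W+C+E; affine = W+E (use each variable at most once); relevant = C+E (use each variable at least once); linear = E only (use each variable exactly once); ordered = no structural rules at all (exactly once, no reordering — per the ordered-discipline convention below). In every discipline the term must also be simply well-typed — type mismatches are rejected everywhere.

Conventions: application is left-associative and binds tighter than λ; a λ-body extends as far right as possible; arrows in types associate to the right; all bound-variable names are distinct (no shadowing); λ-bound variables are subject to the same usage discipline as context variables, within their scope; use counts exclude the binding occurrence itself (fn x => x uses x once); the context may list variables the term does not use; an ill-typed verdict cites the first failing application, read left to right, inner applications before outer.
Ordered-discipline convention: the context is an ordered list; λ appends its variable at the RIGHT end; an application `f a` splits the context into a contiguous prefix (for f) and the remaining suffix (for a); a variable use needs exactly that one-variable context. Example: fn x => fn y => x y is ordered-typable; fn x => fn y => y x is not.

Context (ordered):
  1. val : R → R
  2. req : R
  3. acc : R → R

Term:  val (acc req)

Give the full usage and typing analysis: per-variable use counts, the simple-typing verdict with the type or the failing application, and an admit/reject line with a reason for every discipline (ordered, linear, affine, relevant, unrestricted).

usage: val=1, req=1, acc=1
use order (left to right): val, acc, req
typing: well-typed — term : R
ordered ✗ (no contiguous prefix/suffix split fits val, acc, req)
linear ✓ (each of val, req, acc used exactly once)
affine ✓ (val, req, acc: no repeats, contraction unneeded)
relevant ✓ (at least one use each (val, req, acc))
unrestricted ✓ (well-typed at R; no restrictions here)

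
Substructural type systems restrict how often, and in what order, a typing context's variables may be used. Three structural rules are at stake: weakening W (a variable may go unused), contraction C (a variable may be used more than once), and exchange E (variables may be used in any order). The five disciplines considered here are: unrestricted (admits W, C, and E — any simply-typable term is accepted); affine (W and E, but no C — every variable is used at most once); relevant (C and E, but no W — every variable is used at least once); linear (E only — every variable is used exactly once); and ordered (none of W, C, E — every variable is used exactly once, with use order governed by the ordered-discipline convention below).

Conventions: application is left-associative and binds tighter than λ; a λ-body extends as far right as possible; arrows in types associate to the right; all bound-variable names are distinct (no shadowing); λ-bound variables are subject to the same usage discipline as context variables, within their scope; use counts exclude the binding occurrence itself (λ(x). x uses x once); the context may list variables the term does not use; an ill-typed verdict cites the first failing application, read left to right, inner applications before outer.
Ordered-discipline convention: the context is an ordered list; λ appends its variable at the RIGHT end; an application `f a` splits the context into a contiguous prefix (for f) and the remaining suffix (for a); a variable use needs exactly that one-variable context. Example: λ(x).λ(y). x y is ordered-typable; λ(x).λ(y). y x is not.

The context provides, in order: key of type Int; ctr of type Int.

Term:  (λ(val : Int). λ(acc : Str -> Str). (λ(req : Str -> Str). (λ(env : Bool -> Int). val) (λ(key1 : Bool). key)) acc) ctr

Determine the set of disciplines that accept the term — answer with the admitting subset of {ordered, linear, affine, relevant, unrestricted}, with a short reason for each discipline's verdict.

admitted in: affine, unrestricted
counts: key=1, ctr=1, val (bound)=1, acc (bound)=1, req (bound)=0, env (bound)=0, key1 (bound)=0
left-to-right use order: val, key, acc, ctr
typing: the term checks, with type (Str -> Str) -> Int
ordered: ✗ — req, env, key1 never used (weakening)
linear: ✗ — req, env, key1 never used (weakening)
affine: ✓ — key, ctr, val, acc, req, env, key1: no repeats, contraction unneeded
relevant: ✗ — req, env, key1 never used (weakening)
unrestricted: ✓ — type-checks ((Str -> Str) -> Int) and nothing is barred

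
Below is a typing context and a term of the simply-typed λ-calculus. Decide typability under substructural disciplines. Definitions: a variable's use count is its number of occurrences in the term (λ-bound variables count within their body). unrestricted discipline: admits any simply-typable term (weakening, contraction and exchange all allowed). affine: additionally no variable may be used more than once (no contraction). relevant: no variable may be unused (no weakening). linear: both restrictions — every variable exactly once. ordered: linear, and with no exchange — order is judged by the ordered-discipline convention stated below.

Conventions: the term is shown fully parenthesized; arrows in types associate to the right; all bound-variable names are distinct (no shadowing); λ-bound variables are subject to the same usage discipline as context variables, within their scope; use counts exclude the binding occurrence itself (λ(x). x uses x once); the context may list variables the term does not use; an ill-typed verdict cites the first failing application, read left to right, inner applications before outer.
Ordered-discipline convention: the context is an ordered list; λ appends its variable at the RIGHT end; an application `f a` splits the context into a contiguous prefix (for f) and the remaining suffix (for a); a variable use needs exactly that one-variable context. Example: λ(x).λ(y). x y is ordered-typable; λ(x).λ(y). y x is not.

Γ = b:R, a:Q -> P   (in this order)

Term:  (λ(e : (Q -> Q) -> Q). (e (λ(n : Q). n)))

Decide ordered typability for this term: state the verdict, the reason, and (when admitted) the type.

no — needs weakening: b, a unused
use counts: b=0; a=0; e (λ-bound)=1; n (λ-bound)=1
left-to-right use order: e, n
typing: the term checks, with type ((Q -> Q) -> Q) -> Q
across the five disciplines: ordered ✗ · linear ✗ · affine ✓ · relevant ✗ · unrestricted ✓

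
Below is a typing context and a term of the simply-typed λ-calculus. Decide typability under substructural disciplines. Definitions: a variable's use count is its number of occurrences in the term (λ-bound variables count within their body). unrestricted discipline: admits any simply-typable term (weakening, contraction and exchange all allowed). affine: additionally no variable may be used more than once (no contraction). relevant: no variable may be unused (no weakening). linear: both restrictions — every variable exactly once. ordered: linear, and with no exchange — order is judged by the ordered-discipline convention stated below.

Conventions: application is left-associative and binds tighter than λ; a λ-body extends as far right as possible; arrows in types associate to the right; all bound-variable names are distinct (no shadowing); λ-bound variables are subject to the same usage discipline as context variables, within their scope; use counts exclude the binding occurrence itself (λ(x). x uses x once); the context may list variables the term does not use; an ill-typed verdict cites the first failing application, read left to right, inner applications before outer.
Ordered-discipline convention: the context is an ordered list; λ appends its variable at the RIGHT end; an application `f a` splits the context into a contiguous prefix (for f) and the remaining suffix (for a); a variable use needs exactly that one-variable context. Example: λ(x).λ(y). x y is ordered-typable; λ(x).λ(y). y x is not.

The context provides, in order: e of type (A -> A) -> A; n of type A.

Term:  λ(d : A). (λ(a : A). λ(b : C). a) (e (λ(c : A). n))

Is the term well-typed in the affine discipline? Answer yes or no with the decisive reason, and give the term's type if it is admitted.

yes — none of e, n, d, a, b, c used more than once; term : A -> C -> A
use counts: e ×1, n ×1, d (λ-bound) ×0, a (λ-bound) ×1, b (λ-bound) ×0, c (λ-bound) ×0
use order (left to right): a, e, n
typing: ✓ — A -> C -> A
all disciplines: ordered ✗, linear ✗, affine ✓, relevant ✗, unrestricted ✓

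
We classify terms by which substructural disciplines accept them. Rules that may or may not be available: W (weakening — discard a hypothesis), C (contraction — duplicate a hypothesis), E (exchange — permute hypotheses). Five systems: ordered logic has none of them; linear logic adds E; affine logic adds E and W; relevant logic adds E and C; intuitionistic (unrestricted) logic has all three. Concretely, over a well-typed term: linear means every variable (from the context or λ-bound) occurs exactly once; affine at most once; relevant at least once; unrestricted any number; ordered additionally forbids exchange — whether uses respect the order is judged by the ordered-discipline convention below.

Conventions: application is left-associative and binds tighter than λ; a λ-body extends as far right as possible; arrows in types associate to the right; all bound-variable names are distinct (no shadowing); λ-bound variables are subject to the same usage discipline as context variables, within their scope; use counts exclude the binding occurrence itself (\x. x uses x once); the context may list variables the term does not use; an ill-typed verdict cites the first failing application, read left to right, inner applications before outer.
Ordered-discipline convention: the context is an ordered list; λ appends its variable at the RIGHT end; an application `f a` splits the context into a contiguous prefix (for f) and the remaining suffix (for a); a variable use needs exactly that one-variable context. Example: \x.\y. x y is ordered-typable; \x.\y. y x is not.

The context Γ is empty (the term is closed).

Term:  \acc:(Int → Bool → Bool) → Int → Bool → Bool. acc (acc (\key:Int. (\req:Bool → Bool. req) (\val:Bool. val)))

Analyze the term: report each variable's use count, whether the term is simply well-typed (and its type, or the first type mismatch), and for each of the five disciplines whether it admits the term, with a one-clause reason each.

use counts: acc [bound]: 2×, key [bound]: 0×, req [bound]: 1×, val [bound]: 1×
left-to-right use order: acc, acc, req, val
typing: ✓ — ((Int → Bool → Bool) → Int → Bool → Bool) → Int → Bool → Bool
ordered: ✗ — uses contraction: acc ×2; key never used (weakening)
linear: ✗ — uses contraction: acc ×2; key never used (weakening)
affine: ✗ — uses contraction: acc ×2
relevant: ✗ — key never used (weakening)
unrestricted: ✓ — well-typed at ((Int → Bool → Bool) → Int → Bool → Bool) → Int → Bool → Bool; no restrictions here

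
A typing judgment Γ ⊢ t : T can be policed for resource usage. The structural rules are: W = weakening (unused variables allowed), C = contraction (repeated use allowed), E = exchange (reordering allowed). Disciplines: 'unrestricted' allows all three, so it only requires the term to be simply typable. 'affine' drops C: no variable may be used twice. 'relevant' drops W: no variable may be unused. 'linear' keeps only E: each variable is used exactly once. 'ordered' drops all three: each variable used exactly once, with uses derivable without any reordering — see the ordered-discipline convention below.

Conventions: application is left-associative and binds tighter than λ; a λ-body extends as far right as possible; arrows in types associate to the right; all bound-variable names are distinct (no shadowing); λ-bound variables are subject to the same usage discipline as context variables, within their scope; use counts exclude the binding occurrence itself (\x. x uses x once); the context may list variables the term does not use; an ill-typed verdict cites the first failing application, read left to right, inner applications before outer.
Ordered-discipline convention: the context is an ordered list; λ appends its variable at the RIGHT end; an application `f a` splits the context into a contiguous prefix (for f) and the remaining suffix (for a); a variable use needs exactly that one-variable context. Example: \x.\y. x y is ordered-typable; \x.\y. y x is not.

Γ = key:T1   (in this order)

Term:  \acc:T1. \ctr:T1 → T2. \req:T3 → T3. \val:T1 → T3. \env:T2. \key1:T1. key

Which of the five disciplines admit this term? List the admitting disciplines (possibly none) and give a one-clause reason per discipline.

admitted in: affine, unrestricted
usage: key ×1, acc (λ-bound) ×0, ctr (λ-bound) ×0, req (λ-bound) ×0, val (λ-bound) ×0, env (λ-bound) ×0, key1 (λ-bound) ×0
order of uses: key
typing: the term checks, with type T1 → (T1 → T2) → (T3 → T3) → (T1 → T3) → T2 → T1 → T1
ordered: ✗, acc, ctr, req, val, env, key1 never used (weakening)
linear: ✗, acc, ctr, req, val, env, key1 never used (weakening)
affine: ✓, at most one use each (key, acc, ctr, req, val, env, key1)
relevant: ✗, acc, ctr, req, val, env, key1 never used (weakening)
unrestricted: ✓, type-checks (T1 → (T1 → T2) → (T3 → T3) → (T1 → T3) → T2 → T1 → T1) and nothing is barred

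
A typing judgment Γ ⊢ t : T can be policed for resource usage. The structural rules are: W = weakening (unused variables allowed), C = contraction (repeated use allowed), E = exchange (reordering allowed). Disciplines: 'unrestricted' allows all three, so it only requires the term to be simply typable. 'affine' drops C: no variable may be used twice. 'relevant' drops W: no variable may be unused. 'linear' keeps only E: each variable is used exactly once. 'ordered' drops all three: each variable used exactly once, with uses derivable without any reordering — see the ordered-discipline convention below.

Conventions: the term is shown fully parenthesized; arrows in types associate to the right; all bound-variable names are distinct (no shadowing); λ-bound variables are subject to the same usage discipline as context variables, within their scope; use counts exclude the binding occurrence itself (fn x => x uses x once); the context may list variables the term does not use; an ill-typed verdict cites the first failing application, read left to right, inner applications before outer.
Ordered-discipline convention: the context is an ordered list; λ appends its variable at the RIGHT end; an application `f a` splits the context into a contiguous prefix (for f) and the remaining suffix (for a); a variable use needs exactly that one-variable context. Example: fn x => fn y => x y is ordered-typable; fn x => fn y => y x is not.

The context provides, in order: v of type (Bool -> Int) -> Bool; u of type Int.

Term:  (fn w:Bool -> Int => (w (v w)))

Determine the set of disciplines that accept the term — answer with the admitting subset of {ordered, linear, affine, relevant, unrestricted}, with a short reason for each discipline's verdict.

accepted by: unrestricted
variable uses: v=1; u=0; w [bound]=2
left-to-right use order: w, v, w
typing: well-typed — term : (Bool -> Int) -> Int
ordered: ✗, w ×2 used more than once (contraction); unused: u — weakening required
linear: ✗, w ×2 used more than once (contraction); unused: u — weakening required
affine: ✗, w ×2 used more than once (contraction)
relevant: ✗, unused: u — weakening required
unrestricted: ✓, typability at (Bool -> Int) -> Int is all that's needed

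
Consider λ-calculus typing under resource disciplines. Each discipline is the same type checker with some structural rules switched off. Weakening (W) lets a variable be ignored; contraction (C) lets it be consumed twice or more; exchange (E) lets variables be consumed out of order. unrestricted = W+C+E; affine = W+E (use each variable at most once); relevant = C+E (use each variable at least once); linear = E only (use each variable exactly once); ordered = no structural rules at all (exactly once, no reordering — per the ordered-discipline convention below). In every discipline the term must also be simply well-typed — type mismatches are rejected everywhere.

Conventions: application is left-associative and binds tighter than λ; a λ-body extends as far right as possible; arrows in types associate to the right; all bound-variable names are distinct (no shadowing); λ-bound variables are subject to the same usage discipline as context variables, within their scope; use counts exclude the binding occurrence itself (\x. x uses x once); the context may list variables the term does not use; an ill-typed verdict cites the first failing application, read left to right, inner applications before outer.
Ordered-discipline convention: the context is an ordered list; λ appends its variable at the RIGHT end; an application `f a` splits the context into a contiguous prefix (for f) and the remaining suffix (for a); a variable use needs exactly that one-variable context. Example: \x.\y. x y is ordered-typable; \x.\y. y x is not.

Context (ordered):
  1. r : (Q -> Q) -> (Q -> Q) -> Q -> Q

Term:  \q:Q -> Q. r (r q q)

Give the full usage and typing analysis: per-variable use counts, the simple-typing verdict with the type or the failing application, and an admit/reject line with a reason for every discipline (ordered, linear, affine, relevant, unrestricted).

use counts: r: 2, q (λ-bound): 2
uses in reading order: r, r, q, q
typing: the term checks, with type (Q -> Q) -> (Q -> Q) -> Q -> Q
ordered: ✗ — uses contraction: r ×2, q ×2
linear: ✗ — uses contraction: r ×2, q ×2
affine: ✗ — uses contraction: r ×2, q ×2
relevant: ✓ — every one of r, q appears
unrestricted: ✓ — type-checks ((Q -> Q) -> (Q -> Q) -> Q -> Q) and nothing is barred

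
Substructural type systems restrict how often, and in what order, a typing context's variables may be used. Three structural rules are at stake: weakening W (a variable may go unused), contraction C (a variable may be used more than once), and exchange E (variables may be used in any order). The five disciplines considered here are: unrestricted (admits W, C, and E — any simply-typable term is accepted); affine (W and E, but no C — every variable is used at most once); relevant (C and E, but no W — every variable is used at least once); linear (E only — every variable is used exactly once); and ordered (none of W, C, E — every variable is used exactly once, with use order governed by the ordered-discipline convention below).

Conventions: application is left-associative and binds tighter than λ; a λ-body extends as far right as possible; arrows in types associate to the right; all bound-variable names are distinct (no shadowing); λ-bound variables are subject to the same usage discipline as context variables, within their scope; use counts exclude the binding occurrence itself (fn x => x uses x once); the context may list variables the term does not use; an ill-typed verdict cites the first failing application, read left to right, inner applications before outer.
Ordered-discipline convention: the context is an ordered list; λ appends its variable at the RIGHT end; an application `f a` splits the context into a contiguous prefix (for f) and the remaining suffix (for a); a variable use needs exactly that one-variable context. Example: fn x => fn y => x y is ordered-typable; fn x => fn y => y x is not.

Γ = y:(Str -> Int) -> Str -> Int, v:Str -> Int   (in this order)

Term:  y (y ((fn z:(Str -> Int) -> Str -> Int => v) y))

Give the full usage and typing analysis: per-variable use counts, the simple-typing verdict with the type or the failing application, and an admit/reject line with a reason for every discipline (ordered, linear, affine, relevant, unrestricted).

variable uses: y: 3, v: 1, z (bound): 0
left-to-right use order: y, y, v, y
typing: the term checks, with type Str -> Int
ordered: ✗, needs contraction — y ×3; unused: z — weakening required
linear: ✗, needs contraction — y ×3; unused: z — weakening required
affine: ✗, needs contraction — y ×3
relevant: ✗, unused: z — weakening required
unrestricted: ✓, type-checks (Str -> Int) and nothing is barred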